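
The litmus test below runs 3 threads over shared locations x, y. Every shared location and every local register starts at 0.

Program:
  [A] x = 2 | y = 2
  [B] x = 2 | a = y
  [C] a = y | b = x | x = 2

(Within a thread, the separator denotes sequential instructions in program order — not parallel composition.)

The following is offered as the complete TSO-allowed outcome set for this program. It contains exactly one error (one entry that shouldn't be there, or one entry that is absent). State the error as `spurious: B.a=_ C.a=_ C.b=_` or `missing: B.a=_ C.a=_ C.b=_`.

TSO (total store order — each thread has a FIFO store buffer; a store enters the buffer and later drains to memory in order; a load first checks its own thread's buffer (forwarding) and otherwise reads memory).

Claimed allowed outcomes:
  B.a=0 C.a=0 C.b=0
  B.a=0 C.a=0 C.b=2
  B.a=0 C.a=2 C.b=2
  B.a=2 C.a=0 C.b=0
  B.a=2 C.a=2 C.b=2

outcome vector order: (B.a,C.a,C.b)
[TSO] allowed = {000, 002, 022, 200, 202, 222}
TSO∖claimed = {202}

missing: B.a=2 C.a=0 C.b=2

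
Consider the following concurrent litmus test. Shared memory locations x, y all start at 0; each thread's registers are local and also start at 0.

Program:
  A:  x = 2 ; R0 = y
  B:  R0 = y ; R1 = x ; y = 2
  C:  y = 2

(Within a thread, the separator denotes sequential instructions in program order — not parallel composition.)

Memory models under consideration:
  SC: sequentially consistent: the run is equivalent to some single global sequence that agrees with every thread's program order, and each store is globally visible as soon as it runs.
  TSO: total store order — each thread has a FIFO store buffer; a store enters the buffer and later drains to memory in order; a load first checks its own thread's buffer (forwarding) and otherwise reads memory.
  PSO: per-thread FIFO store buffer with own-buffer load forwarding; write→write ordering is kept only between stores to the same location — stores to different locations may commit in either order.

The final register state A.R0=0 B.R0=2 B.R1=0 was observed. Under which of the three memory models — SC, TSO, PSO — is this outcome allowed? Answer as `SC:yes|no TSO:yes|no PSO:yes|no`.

SC:no TSO:yes PSO:yes

outcome vector order: (A.R0,B.R0,B.R1)
[SC] allowed = {<0 0 0> <0 0 2> <0 2 2> <2 0 0> <2 0 2> <2 2 0> <2 2 2>}
[TSO] allowed = {<0 0 0> <0 0 2> <0 2 0> <0 2 2> <2 0 0> <2 0 2> <2 2 0> <2 2 2>}
[PSO] allowed = {<0 0 0> <0 0 2> <0 2 0> <0 2 2> <2 0 0> <2 0 2> <2 2 0> <2 2 2>}
target <0 2 0> ∈ {TSO,PSO}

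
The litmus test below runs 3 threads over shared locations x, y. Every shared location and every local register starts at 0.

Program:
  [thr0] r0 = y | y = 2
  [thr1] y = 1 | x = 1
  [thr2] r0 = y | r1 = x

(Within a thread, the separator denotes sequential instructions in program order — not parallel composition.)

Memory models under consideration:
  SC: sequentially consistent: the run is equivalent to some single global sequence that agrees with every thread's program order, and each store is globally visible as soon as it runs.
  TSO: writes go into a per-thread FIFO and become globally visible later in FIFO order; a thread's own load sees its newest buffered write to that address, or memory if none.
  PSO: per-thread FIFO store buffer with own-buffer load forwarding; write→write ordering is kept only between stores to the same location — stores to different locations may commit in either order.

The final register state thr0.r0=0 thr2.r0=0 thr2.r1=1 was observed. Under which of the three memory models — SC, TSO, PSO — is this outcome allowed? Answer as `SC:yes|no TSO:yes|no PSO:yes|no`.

SC:yes TSO:yes PSO:yes

outcome vector order: (thr0.r0,thr2.r0,thr2.r1)
SC: 12 outcomes — {000; 001; 010; 011; 020; 021; 100; 101; 110; 111; 120; 121}
TSO: 12 outcomes — {000; 001; 010; 011; 020; 021; 100; 101; 110; 111; 120; 121}
PSO: 12 outcomes — {000; 001; 010; 011; 020; 021; 100; 101; 110; 111; 120; 121}
target 001 ∈ {SC,TSO,PSO}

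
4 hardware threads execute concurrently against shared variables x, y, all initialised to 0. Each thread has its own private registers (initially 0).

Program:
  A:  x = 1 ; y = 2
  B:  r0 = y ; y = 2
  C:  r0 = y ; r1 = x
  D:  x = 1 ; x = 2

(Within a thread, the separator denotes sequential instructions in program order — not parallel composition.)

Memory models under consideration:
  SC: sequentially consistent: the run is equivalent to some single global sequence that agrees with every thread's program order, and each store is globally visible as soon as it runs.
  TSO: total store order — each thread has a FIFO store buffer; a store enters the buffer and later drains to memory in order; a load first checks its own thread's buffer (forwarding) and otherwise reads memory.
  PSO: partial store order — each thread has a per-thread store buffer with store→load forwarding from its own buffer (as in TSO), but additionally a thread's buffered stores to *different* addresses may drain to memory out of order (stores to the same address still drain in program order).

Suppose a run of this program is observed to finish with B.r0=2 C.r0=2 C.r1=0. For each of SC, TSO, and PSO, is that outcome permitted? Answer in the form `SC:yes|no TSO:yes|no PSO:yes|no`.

SC:no TSO:no PSO:yes

outcome vector order: (B.r0,C.r0,C.r1)
SC: 11 outcomes — {<0 0 0>, <0 0 1>, <0 0 2>, <0 2 0>, <0 2 1>, <0 2 2>, <2 0 0>, <2 0 1>, <2 0 2>, <2 2 1>, <2 2 2>}
TSO: 11 outcomes — {<0 0 0>, <0 0 1>, <0 0 2>, <0 2 0>, <0 2 1>, <0 2 2>, <2 0 0>, <2 0 1>, <2 0 2>, <2 2 1>, <2 2 2>}
PSO: 12 outcomes — {<0 0 0>, <0 0 1>, <0 0 2>, <0 2 0>, <0 2 1>, <0 2 2>, <2 0 0>, <2 0 1>, <2 0 2>, <2 2 0>, <2 2 1>, <2 2 2>}
target <2 2 0> ∈ {PSO}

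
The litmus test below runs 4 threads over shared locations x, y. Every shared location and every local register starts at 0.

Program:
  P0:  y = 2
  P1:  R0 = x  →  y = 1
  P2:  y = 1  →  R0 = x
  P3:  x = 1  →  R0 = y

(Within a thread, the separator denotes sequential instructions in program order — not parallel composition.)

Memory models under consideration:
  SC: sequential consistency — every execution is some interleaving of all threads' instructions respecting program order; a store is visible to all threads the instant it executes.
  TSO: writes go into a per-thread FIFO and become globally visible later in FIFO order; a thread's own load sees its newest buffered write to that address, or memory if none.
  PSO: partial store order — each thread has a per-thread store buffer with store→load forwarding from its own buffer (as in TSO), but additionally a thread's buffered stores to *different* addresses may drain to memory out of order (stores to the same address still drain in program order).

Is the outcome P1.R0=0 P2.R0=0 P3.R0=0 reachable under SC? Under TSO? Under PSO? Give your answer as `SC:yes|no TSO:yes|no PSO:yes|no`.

outcome vector order: (P1.R0,P2.R0,P3.R0)
SC (10): (0,0,1); (0,0,2); (0,1,0); (0,1,1); (0,1,2); (1,0,1); (1,0,2); (1,1,0); (1,1,1); (1,1,2)
TSO (12): (0,0,0); (0,0,1); (0,0,2); (0,1,0); (0,1,1); (0,1,2); (1,0,0); (1,0,1); (1,0,2); (1,1,0); (1,1,1); (1,1,2)
PSO (12): (0,0,0); (0,0,1); (0,0,2); (0,1,0); (0,1,1); (0,1,2); (1,0,0); (1,0,1); (1,0,2); (1,1,0); (1,1,1); (1,1,2)
target (0,0,0) ∈ {TSO,PSO}

SC:no TSO:yes PSO:yes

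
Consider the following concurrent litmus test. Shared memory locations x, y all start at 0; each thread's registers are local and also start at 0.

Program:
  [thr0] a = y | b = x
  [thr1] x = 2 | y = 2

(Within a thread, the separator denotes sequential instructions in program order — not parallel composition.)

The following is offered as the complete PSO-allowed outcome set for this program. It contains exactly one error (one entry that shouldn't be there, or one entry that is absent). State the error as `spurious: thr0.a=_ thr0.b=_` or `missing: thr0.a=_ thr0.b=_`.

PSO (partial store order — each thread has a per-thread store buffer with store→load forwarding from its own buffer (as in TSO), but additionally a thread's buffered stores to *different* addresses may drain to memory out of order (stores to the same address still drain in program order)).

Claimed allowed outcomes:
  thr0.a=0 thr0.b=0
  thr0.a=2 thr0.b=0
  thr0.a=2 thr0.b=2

outcome vector order: (thr0.a,thr0.b)
PSO: 4 outcomes — {(0,0), (0,2), (2,0), (2,2)}
PSO∖claimed = {(0,2)}

missing: thr0.a=0 thr0.b=2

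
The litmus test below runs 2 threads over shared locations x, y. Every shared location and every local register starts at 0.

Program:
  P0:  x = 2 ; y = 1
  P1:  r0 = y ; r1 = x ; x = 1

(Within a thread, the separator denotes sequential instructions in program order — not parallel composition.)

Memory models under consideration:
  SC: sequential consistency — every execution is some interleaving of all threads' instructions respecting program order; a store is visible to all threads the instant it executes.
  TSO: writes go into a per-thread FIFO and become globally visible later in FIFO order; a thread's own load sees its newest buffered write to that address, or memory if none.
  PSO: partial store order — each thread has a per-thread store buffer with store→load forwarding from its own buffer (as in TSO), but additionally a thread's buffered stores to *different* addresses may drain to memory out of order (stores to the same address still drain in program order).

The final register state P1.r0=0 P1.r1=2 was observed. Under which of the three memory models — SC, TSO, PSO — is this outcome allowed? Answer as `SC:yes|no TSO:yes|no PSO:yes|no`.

SC:yes TSO:yes PSO:yes

outcome vector order: (P1.r0,P1.r1)
[SC] allowed = {0/0; 0/2; 1/2}
[TSO] allowed = {0/0; 0/2; 1/2}
[PSO] allowed = {0/0; 0/2; 1/0; 1/2}
target 0/2 ∈ {SC,TSO,PSO}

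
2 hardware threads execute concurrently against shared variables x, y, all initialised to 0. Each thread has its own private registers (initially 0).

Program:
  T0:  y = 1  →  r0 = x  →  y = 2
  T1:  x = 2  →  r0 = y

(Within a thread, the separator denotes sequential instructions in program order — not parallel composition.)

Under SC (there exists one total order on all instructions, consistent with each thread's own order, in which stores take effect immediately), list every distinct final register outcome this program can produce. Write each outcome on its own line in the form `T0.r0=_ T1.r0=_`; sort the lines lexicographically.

outcome vector order: (T0.r0,T1.r0)
|SC outcomes| = 5

T0.r0=0 T1.r0=1
T0.r0=0 T1.r0=2
T0.r0=2 T1.r0=0
T0.r0=2 T1.r0=1
T0.r0=2 T1.r0=2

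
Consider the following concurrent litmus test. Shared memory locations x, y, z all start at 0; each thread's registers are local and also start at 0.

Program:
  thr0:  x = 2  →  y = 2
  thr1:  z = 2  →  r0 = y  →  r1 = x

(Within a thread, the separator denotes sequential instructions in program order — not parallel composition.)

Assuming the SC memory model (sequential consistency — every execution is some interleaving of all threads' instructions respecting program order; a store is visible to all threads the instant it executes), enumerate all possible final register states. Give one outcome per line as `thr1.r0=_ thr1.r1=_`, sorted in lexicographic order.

thr1.r0=0 thr1.r1=0
thr1.r0=0 thr1.r1=2
thr1.r0=2 thr1.r1=2

outcome vector order: (thr1.r0,thr1.r1)
|SC outcomes| = 3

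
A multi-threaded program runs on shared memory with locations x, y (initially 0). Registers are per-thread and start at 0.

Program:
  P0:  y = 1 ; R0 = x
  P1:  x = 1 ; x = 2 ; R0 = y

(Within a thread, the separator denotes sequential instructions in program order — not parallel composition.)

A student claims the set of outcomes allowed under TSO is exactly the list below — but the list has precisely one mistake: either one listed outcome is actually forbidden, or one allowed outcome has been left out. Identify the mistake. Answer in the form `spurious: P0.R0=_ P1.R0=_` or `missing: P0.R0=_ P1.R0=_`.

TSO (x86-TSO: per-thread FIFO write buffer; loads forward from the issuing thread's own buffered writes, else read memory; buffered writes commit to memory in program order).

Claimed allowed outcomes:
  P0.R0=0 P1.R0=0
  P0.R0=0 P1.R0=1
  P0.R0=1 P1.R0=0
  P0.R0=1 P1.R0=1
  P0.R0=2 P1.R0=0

missing: P0.R0=2 P1.R0=1

outcome vector order: (P0.R0,P1.R0)
TSO (6): (0,0), (0,1), (1,0), (1,1), (2,0), (2,1)
TSO∖claimed = {(2,1)}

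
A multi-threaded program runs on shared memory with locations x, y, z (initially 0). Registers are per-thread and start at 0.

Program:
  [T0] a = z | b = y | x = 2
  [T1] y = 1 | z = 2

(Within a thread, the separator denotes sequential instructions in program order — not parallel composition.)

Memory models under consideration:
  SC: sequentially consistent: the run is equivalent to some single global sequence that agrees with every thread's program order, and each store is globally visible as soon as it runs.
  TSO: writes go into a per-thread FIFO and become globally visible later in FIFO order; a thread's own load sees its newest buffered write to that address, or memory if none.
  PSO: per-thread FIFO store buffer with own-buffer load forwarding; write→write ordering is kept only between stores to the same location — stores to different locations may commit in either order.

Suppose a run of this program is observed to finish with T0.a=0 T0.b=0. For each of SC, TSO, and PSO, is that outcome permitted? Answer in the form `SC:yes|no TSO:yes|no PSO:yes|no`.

outcome vector order: (T0.a,T0.b)
SC (3): 00 01 21
TSO (3): 00 01 21
PSO (4): 00 01 20 21
target 00 ∈ {SC,TSO,PSO}

SC:yes TSO:yes PSO:yes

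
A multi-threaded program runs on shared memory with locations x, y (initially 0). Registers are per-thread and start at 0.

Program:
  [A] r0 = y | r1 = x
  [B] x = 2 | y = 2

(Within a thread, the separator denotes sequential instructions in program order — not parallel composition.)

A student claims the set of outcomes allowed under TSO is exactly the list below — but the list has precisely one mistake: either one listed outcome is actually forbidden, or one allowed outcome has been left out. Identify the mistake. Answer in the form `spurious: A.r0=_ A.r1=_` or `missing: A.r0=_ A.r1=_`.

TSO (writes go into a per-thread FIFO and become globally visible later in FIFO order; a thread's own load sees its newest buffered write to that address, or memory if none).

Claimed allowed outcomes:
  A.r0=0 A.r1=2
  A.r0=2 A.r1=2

outcome vector order: (A.r0,A.r1)
under TSO → 0/0 0/2 2/2
TSO∖claimed = {0/0}

missing: A.r0=0 A.r1=0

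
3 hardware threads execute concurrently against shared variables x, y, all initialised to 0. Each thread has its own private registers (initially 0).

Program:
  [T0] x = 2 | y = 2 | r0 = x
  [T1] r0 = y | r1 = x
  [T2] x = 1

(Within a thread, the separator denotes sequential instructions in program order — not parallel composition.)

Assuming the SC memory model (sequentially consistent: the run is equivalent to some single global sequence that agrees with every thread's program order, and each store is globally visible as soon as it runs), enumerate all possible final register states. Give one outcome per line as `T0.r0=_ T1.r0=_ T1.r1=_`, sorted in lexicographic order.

T0.r0=1 T1.r0=0 T1.r1=0
T0.r0=1 T1.r0=0 T1.r1=1
T0.r0=1 T1.r0=0 T1.r1=2
T0.r0=1 T1.r0=2 T1.r1=1
T0.r0=1 T1.r0=2 T1.r1=2
T0.r0=2 T1.r0=0 T1.r1=0
T0.r0=2 T1.r0=0 T1.r1=1
T0.r0=2 T1.r0=0 T1.r1=2
T0.r0=2 T1.r0=2 T1.r1=1
T0.r0=2 T1.r0=2 T1.r1=2

outcome vector order: (T0.r0,T1.r0,T1.r1)
|SC outcomes| = 10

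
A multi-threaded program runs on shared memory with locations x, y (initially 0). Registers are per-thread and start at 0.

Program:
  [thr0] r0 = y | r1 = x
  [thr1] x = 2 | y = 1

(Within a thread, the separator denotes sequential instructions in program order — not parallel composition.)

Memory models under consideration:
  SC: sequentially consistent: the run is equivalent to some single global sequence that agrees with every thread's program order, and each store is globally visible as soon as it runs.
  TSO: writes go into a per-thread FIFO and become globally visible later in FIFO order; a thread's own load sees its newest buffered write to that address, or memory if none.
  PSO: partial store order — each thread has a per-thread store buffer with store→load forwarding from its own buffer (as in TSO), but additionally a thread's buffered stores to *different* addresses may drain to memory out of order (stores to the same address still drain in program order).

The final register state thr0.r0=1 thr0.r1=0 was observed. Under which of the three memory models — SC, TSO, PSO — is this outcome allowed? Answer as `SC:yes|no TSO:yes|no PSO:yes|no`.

outcome vector order: (thr0.r0,thr0.r1)
SC: 3 outcomes — {(0,0) (0,2) (1,2)}
TSO: 3 outcomes — {(0,0) (0,2) (1,2)}
PSO: 4 outcomes — {(0,0) (0,2) (1,0) (1,2)}
target (1,0) ∈ {PSO}

SC:no TSO:no PSO:yes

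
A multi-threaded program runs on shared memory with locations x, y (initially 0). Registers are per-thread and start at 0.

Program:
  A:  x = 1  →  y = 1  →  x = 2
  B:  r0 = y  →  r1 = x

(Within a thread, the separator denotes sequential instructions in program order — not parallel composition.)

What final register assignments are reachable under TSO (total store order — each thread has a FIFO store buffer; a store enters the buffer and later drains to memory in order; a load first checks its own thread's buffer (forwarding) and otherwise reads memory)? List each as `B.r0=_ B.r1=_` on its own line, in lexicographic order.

outcome vector order: (B.r0,B.r1)
|TSO outcomes| = 5

B.r0=0 B.r1=0
B.r0=0 B.r1=1
B.r0=0 B.r1=2
B.r0=1 B.r1=1
B.r0=1 B.r1=2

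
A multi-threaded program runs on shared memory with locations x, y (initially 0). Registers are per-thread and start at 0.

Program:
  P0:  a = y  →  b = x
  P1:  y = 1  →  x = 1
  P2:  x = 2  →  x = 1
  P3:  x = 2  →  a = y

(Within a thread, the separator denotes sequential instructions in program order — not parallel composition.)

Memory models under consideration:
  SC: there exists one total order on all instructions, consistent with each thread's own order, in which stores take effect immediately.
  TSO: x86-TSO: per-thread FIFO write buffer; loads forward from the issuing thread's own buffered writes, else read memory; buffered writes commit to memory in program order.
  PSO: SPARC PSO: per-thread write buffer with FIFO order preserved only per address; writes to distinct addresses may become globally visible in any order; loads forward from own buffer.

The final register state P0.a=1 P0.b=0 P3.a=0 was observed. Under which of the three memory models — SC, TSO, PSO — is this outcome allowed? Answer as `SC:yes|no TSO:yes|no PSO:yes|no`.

outcome vector order: (P0.a,P0.b,P3.a)
under SC → 0/0/0; 0/0/1; 0/1/0; 0/1/1; 0/2/0; 0/2/1; 1/0/1; 1/1/0; 1/1/1; 1/2/0; 1/2/1
under TSO → 0/0/0; 0/0/1; 0/1/0; 0/1/1; 0/2/0; 0/2/1; 1/0/0; 1/0/1; 1/1/0; 1/1/1; 1/2/0; 1/2/1
under PSO → 0/0/0; 0/0/1; 0/1/0; 0/1/1; 0/2/0; 0/2/1; 1/0/0; 1/0/1; 1/1/0; 1/1/1; 1/2/0; 1/2/1
target 1/0/0 ∈ {TSO,PSO}

SC:no TSO:yes PSO:yes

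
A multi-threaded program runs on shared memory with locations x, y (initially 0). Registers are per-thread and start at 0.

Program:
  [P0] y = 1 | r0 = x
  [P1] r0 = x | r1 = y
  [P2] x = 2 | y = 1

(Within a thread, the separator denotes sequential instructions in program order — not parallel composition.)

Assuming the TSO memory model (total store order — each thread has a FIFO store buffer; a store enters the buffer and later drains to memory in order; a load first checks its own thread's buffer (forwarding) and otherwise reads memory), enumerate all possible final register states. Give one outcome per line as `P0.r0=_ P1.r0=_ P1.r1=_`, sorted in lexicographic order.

P0.r0=0 P1.r0=0 P1.r1=0
P0.r0=0 P1.r0=0 P1.r1=1
P0.r0=0 P1.r0=2 P1.r1=0
P0.r0=0 P1.r0=2 P1.r1=1
P0.r0=2 P1.r0=0 P1.r1=0
P0.r0=2 P1.r0=0 P1.r1=1
P0.r0=2 P1.r0=2 P1.r1=0
P0.r0=2 P1.r0=2 P1.r1=1

outcome vector order: (P0.r0,P1.r0,P1.r1)
|TSO outcomes| = 8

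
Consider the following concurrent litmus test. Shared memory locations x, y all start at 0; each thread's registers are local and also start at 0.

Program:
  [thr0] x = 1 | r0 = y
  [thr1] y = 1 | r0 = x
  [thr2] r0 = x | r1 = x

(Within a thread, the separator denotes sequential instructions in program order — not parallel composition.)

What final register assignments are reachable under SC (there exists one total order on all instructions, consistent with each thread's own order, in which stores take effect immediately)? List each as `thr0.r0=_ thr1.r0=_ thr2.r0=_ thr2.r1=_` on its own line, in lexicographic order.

thr0.r0=0 thr1.r0=1 thr2.r0=0 thr2.r1=0
thr0.r0=0 thr1.r0=1 thr2.r0=0 thr2.r1=1
thr0.r0=0 thr1.r0=1 thr2.r0=1 thr2.r1=1
thr0.r0=1 thr1.r0=0 thr2.r0=0 thr2.r1=0
thr0.r0=1 thr1.r0=0 thr2.r0=0 thr2.r1=1
thr0.r0=1 thr1.r0=0 thr2.r0=1 thr2.r1=1
thr0.r0=1 thr1.r0=1 thr2.r0=0 thr2.r1=0
thr0.r0=1 thr1.r0=1 thr2.r0=0 thr2.r1=1
thr0.r0=1 thr1.r0=1 thr2.r0=1 thr2.r1=1

outcome vector order: (thr0.r0,thr1.r0,thr2.r0,thr2.r1)
|SC outcomes| = 9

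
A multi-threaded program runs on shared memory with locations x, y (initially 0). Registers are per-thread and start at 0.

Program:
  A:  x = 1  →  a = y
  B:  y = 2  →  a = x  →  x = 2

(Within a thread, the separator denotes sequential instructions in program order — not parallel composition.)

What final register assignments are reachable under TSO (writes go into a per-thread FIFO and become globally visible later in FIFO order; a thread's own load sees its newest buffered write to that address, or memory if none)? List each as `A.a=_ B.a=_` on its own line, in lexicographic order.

outcome vector order: (A.a,B.a)
|TSO outcomes| = 4

A.a=0 B.a=0
A.a=0 B.a=1
A.a=2 B.a=0
A.a=2 B.a=1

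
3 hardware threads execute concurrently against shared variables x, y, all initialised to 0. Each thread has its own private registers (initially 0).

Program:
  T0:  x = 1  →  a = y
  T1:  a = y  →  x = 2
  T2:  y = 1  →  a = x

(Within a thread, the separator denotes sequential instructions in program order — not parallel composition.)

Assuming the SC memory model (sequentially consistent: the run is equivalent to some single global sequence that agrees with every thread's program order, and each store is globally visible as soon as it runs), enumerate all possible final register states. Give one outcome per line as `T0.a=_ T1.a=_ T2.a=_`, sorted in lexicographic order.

T0.a=0 T1.a=0 T2.a=1
T0.a=0 T1.a=0 T2.a=2
T0.a=0 T1.a=1 T2.a=1
T0.a=0 T1.a=1 T2.a=2
T0.a=1 T1.a=0 T2.a=0
T0.a=1 T1.a=0 T2.a=1
T0.a=1 T1.a=0 T2.a=2
T0.a=1 T1.a=1 T2.a=0
T0.a=1 T1.a=1 T2.a=1
T0.a=1 T1.a=1 T2.a=2

outcome vector order: (T0.a,T1.a,T2.a)
|SC outcomes| = 10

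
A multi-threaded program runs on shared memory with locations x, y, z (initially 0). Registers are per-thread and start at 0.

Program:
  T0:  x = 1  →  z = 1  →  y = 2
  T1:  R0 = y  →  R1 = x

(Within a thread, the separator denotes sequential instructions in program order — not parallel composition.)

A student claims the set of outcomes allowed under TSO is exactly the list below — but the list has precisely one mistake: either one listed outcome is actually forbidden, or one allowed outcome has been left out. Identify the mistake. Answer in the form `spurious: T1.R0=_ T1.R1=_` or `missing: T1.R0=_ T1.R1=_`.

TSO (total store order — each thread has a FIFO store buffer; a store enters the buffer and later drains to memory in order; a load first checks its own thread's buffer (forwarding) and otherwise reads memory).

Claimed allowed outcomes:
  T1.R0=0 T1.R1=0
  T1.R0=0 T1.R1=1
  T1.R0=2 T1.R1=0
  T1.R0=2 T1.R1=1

spurious: T1.R0=2 T1.R1=0

outcome vector order: (T1.R0,T1.R1)
TSO: 3 outcomes — {(0,0), (0,1), (2,1)}
claimed∖TSO = {(2,0)}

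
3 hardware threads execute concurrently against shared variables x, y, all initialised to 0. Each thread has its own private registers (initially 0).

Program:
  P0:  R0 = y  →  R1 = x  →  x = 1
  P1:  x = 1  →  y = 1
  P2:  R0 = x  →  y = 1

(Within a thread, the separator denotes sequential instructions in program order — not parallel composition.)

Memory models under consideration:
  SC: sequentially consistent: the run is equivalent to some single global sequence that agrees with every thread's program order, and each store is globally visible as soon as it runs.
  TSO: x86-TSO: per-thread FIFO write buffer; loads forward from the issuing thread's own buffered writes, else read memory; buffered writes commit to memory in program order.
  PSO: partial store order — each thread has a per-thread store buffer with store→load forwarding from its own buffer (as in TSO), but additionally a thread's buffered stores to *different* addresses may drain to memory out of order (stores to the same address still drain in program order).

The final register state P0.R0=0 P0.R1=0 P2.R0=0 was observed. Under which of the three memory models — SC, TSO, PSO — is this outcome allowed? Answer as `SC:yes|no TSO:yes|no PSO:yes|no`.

SC:yes TSO:yes PSO:yes

outcome vector order: (P0.R0,P0.R1,P2.R0)
[SC] allowed = {0/0/0 0/0/1 0/1/0 0/1/1 1/0/0 1/1/0 1/1/1}
[TSO] allowed = {0/0/0 0/0/1 0/1/0 0/1/1 1/0/0 1/1/0 1/1/1}
[PSO] allowed = {0/0/0 0/0/1 0/1/0 0/1/1 1/0/0 1/0/1 1/1/0 1/1/1}
target 0/0/0 ∈ {SC,TSO,PSO}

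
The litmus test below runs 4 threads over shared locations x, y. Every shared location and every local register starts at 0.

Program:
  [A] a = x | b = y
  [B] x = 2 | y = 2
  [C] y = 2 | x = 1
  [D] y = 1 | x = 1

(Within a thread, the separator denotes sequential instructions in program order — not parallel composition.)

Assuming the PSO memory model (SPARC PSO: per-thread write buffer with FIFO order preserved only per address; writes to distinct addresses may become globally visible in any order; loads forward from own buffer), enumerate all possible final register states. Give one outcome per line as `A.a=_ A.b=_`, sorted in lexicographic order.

outcome vector order: (A.a,A.b)
|PSO outcomes| = 9

A.a=0 A.b=0
A.a=0 A.b=1
A.a=0 A.b=2
A.a=1 A.b=0
A.a=1 A.b=1
A.a=1 A.b=2
A.a=2 A.b=0
A.a=2 A.b=1
A.a=2 A.b=2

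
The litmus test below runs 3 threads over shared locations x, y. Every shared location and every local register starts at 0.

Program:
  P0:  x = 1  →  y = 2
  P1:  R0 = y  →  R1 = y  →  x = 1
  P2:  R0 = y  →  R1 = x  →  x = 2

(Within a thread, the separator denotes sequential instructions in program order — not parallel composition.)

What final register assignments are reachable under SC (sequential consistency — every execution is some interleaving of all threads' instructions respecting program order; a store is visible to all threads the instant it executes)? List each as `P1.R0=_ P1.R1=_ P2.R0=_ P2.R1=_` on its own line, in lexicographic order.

outcome vector order: (P1.R0,P1.R1,P2.R0,P2.R1)
|SC outcomes| = 9

P1.R0=0 P1.R1=0 P2.R0=0 P2.R1=0
P1.R0=0 P1.R1=0 P2.R0=0 P2.R1=1
P1.R0=0 P1.R1=0 P2.R0=2 P2.R1=1
P1.R0=0 P1.R1=2 P2.R0=0 P2.R1=0
P1.R0=0 P1.R1=2 P2.R0=0 P2.R1=1
P1.R0=0 P1.R1=2 P2.R0=2 P2.R1=1
P1.R0=2 P1.R1=2 P2.R0=0 P2.R1=0
P1.R0=2 P1.R1=2 P2.R0=0 P2.R1=1
P1.R0=2 P1.R1=2 P2.R0=2 P2.R1=1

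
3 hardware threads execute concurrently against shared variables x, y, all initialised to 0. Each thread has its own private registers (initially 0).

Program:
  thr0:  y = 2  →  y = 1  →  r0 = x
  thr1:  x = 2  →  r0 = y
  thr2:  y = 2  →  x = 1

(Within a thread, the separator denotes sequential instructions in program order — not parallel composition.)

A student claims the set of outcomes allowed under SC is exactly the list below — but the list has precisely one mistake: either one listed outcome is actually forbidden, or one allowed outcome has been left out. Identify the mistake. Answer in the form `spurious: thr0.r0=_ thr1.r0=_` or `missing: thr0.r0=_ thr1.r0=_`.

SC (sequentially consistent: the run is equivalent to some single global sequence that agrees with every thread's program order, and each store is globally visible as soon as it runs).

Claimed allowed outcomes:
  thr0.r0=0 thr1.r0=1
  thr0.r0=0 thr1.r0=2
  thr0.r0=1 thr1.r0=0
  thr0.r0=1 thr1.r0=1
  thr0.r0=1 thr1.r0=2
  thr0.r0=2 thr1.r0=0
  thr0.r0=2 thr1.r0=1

missing: thr0.r0=2 thr1.r0=2

outcome vector order: (thr0.r0,thr1.r0)
under SC → <0 1> <0 2> <1 0> <1 1> <1 2> <2 0> <2 1> <2 2>
SC∖claimed = {<2 2>}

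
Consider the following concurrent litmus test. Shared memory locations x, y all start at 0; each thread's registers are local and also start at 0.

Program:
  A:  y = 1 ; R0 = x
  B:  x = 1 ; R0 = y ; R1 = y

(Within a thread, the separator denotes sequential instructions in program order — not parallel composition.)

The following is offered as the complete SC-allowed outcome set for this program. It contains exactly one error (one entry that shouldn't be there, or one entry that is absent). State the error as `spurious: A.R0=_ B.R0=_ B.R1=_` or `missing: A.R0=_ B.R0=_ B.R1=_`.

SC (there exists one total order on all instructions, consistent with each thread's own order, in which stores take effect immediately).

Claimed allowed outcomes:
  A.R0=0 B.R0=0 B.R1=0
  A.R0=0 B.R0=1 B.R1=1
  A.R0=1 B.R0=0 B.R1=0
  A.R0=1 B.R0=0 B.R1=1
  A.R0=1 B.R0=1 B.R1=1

spurious: A.R0=0 B.R0=0 B.R1=0

outcome vector order: (A.R0,B.R0,B.R1)
SC: 4 outcomes — {(0,1,1); (1,0,0); (1,0,1); (1,1,1)}
claimed∖SC = {(0,0,0)}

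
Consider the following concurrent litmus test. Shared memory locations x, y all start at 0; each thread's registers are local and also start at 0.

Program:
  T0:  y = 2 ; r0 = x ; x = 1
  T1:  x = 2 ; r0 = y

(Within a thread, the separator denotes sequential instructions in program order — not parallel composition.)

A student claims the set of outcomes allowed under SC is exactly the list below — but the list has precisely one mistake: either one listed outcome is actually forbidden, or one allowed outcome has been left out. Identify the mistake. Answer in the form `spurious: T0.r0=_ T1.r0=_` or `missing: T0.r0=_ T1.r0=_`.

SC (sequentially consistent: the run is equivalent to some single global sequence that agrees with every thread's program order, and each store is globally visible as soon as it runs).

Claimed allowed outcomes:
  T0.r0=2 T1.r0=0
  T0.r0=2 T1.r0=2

outcome vector order: (T0.r0,T1.r0)
SC (3): 02; 20; 22
SC∖claimed = {02}

missing: T0.r0=0 T1.r0=2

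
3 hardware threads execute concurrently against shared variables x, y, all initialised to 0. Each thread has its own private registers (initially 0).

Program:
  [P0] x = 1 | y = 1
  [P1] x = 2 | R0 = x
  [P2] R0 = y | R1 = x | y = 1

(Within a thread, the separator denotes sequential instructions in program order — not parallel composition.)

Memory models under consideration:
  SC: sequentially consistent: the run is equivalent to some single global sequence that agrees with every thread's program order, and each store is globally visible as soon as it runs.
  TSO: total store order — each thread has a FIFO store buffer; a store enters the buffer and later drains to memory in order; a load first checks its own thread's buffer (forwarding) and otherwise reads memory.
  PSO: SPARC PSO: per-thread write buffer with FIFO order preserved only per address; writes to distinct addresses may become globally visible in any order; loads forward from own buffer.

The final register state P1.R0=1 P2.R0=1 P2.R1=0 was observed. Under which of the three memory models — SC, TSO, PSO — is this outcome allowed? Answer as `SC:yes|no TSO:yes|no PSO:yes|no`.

SC:no TSO:no PSO:yes

outcome vector order: (P1.R0,P2.R0,P2.R1)
under SC → (1,0,0) (1,0,1) (1,0,2) (1,1,1) (2,0,0) (2,0,1) (2,0,2) (2,1,1) (2,1,2)
under TSO → (1,0,0) (1,0,1) (1,0,2) (1,1,1) (2,0,0) (2,0,1) (2,0,2) (2,1,1) (2,1,2)
under PSO → (1,0,0) (1,0,1) (1,0,2) (1,1,0) (1,1,1) (1,1,2) (2,0,0) (2,0,1) (2,0,2) (2,1,0) (2,1,1) (2,1,2)
target (1,1,0) ∈ {PSO}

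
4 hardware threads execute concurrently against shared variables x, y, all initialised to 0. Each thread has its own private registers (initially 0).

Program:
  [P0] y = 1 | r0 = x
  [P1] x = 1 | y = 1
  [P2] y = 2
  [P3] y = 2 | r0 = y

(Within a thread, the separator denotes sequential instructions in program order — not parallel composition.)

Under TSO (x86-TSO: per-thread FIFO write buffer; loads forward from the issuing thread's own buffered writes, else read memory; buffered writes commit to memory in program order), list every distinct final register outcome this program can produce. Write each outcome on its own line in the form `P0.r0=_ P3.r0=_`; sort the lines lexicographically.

P0.r0=0 P3.r0=1
P0.r0=0 P3.r0=2
P0.r0=1 P3.r0=1
P0.r0=1 P3.r0=2

outcome vector order: (P0.r0,P3.r0)
|TSO outcomes| = 4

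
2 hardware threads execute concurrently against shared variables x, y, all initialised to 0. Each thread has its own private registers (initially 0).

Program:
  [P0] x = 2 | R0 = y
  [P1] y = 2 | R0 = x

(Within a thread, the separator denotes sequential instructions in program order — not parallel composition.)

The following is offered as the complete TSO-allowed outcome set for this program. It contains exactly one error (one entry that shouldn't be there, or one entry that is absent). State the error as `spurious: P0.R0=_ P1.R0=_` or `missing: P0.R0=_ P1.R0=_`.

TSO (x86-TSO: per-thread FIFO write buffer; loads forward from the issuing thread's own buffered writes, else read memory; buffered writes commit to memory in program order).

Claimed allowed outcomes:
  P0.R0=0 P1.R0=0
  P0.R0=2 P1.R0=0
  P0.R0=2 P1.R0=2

missing: P0.R0=0 P1.R0=2

outcome vector order: (P0.R0,P1.R0)
TSO (4): 0/0, 0/2, 2/0, 2/2
TSO∖claimed = {0/2}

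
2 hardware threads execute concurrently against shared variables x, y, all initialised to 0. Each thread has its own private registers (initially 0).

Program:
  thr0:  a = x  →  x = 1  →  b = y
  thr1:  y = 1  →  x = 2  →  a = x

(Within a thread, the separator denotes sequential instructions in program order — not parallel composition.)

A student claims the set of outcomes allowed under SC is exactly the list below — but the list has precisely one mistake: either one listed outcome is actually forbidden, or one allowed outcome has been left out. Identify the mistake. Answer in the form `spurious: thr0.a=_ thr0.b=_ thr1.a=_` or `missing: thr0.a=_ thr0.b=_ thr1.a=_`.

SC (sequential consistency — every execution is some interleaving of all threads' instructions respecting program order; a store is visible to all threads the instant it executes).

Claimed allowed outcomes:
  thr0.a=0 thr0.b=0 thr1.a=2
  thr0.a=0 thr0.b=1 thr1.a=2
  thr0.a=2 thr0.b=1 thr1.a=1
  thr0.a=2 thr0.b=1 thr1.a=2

missing: thr0.a=0 thr0.b=1 thr1.a=1

outcome vector order: (thr0.a,thr0.b,thr1.a)
[SC] allowed = {0/0/2, 0/1/1, 0/1/2, 2/1/1, 2/1/2}
SC∖claimed = {0/1/1}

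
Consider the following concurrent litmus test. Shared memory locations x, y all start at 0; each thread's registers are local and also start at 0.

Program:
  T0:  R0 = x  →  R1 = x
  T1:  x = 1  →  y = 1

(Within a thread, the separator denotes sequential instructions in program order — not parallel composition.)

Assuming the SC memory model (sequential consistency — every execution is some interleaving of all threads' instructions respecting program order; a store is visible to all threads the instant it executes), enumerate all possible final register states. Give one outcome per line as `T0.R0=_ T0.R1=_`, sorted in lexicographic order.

outcome vector order: (T0.R0,T0.R1)
|SC outcomes| = 3

T0.R0=0 T0.R1=0
T0.R0=0 T0.R1=1
T0.R0=1 T0.R1=1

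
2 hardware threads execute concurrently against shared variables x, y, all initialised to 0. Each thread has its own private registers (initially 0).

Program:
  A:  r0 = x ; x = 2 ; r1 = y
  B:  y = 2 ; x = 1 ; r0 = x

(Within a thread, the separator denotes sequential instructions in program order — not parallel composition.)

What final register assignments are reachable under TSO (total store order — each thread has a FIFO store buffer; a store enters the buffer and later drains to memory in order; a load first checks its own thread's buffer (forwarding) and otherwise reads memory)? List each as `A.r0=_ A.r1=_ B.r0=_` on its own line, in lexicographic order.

A.r0=0 A.r1=0 B.r0=1
A.r0=0 A.r1=0 B.r0=2
A.r0=0 A.r1=2 B.r0=1
A.r0=0 A.r1=2 B.r0=2
A.r0=1 A.r1=2 B.r0=1
A.r0=1 A.r1=2 B.r0=2

outcome vector order: (A.r0,A.r1,B.r0)
|TSO outcomes| = 6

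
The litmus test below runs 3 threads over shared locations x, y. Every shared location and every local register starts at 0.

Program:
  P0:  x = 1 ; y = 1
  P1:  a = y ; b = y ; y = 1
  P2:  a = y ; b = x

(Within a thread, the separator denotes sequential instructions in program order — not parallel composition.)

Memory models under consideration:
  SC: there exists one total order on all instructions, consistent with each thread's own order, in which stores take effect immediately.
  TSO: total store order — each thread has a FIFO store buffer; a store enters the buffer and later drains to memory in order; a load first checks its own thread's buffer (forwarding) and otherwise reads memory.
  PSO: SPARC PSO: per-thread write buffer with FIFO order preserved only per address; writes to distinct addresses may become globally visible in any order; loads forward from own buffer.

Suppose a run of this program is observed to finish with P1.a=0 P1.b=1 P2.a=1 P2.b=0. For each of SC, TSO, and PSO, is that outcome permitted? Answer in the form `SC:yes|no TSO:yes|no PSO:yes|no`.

outcome vector order: (P1.a,P1.b,P2.a,P2.b)
under SC → <0 0 0 0>; <0 0 0 1>; <0 0 1 0>; <0 0 1 1>; <0 1 0 0>; <0 1 0 1>; <0 1 1 1>; <1 1 0 0>; <1 1 0 1>; <1 1 1 1>
under TSO → <0 0 0 0>; <0 0 0 1>; <0 0 1 0>; <0 0 1 1>; <0 1 0 0>; <0 1 0 1>; <0 1 1 1>; <1 1 0 0>; <1 1 0 1>; <1 1 1 1>
under PSO → <0 0 0 0>; <0 0 0 1>; <0 0 1 0>; <0 0 1 1>; <0 1 0 0>; <0 1 0 1>; <0 1 1 0>; <0 1 1 1>; <1 1 0 0>; <1 1 0 1>; <1 1 1 0>; <1 1 1 1>
target <0 1 1 0> ∈ {PSO}

SC:no TSO:no PSO:yes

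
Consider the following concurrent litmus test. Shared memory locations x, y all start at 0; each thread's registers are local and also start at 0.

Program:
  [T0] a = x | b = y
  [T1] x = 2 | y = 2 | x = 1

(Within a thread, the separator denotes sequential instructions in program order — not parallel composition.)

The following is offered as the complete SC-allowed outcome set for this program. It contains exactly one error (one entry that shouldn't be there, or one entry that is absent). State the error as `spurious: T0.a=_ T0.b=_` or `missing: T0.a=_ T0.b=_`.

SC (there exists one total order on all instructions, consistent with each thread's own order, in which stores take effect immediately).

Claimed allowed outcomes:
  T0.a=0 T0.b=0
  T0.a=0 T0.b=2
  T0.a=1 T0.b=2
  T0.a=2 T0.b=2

missing: T0.a=2 T0.b=0

outcome vector order: (T0.a,T0.b)
under SC → <0 0>, <0 2>, <1 2>, <2 0>, <2 2>
SC∖claimed = {<2 0>}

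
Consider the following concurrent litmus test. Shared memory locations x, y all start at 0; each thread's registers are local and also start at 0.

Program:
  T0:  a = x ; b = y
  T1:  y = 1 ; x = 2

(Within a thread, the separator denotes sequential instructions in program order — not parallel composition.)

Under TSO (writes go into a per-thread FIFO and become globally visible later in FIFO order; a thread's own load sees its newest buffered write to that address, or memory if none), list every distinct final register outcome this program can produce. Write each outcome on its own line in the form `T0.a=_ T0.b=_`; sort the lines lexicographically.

outcome vector order: (T0.a,T0.b)
|TSO outcomes| = 3

T0.a=0 T0.b=0
T0.a=0 T0.b=1
T0.a=2 T0.b=1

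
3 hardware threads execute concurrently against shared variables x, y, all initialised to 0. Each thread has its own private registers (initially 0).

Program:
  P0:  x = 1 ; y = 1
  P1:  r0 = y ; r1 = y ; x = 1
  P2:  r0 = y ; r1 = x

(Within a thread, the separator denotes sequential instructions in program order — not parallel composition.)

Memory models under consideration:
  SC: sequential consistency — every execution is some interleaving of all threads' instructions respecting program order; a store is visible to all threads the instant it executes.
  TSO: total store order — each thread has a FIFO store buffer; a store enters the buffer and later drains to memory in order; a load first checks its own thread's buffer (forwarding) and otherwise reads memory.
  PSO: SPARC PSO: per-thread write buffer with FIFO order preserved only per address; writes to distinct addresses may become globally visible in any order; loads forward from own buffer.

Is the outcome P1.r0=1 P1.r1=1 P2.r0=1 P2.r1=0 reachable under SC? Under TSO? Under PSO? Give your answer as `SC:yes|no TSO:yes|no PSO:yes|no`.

SC:no TSO:no PSO:yes

outcome vector order: (P1.r0,P1.r1,P2.r0,P2.r1)
SC (9): (0,0,0,0); (0,0,0,1); (0,0,1,1); (0,1,0,0); (0,1,0,1); (0,1,1,1); (1,1,0,0); (1,1,0,1); (1,1,1,1)
TSO (9): (0,0,0,0); (0,0,0,1); (0,0,1,1); (0,1,0,0); (0,1,0,1); (0,1,1,1); (1,1,0,0); (1,1,0,1); (1,1,1,1)
PSO (12): (0,0,0,0); (0,0,0,1); (0,0,1,0); (0,0,1,1); (0,1,0,0); (0,1,0,1); (0,1,1,0); (0,1,1,1); (1,1,0,0); (1,1,0,1); (1,1,1,0); (1,1,1,1)
target (1,1,1,0) ∈ {PSO}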